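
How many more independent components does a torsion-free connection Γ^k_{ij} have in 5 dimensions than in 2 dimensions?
Independent components in n dimensions: n × n(n+1)/2 = n^2(n+1)/2.
5D: 5 × 15 = 75
2D: 2 × 3 = 6
Difference = 75 - 6 = 69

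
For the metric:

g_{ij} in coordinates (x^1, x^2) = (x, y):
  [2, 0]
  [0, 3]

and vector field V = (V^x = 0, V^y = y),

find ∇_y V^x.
All Christoffel symbols are zero.
∇_y V^x = ∂_y V^x + Γ^x_{y j} V^j
  = (0) + (0)(0) + (0)(y)
  = 0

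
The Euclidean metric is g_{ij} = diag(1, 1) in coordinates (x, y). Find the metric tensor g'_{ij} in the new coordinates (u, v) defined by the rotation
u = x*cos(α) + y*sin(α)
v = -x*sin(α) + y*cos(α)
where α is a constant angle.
Invert the transformation: x = u*cos(α) - v*sin(α), y = u*sin(α) + v*cos(α)
g'_{ij} = (∂x^k/∂x'^i)(∂x^l/∂x'^j) g_{kl}; with g_{kl} = δ_{kl} this is Σ_k (∂x^k/∂x'^i)(∂x^k/∂x'^j).
Jacobian: ∂x/∂u = cos(α), ∂x/∂v = -sin(α), ∂y/∂u = sin(α), ∂y/∂v = cos(α)
g'_{uu} = (cos(α))(cos(α)) + (sin(α))(sin(α)) = 1
g'_{uv} = (cos(α))(-sin(α)) + (sin(α))(cos(α)) = 0
g'_{vv} = (-sin(α))(-sin(α)) + (cos(α))(cos(α)) = 1
g'_{ij} = diag(1, 1)
The Euclidean metric is invariant under rotations.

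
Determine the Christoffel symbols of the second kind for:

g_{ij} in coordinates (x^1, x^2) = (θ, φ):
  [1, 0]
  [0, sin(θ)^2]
Using Γ^k_{ij} = (1/2) g^{km} (∂_i g_{mj} + ∂_j g_{mi} - ∂_m g_{ij}); the metric is diagonal, so only the m = k term contributes.
Non-zero symbols (using the symmetry Γ^k_{ij} = Γ^k_{ji}):
Γ^θ_{φ φ} = (1/2) g^{θθ} (∂_φ g_{θφ} + ∂_φ g_{θφ} - ∂_θ g_{φφ}) = (1/2)(1)((0) + (0) - (sin(2*θ))) = -sin(2*θ)/2
Γ^φ_{θ φ} = (1/2) g^{φφ} (∂_θ g_{φφ} + ∂_φ g_{φθ} - ∂_φ g_{θφ}) = (1/2)(1/sin(θ)^2)((sin(2*θ)) + (0) - (0)) = 1/tan(θ)
All other Christoffel symbols are zero.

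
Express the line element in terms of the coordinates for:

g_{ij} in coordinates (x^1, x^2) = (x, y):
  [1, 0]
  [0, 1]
ds^2 = g_{ij} dx^i dx^j; only the non-zero components contribute.
ds^2 = dx^2 + dy^2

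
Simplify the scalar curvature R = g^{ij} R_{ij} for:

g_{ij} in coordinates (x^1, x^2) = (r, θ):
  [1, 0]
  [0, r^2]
Non-zero Christoffel symbols (Γ^k_{ij} = Γ^k_{ji}):
Γ^r_{θ θ} = -r
Γ^θ_{r θ} = 1/r
Ricci tensor (R_{ij} = R^k_{ikj}): R_{rr} = 0, R_{rθ} = 0, R_{θθ} = 0
Inverse metric: g^{rr} = 1, g^{θθ} = 1/r^2
R = g^{ij} R_{ij} = (1)(0) + (1/r^2)(0) = 0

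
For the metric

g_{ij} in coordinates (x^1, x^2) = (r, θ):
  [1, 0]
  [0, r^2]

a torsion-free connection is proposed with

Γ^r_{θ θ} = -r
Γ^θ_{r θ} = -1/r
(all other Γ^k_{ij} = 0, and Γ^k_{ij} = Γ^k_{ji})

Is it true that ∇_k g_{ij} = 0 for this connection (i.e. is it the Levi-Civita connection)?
Using ∇_k g_{ij} = ∂_k g_{ij} - Γ^m_{ki} g_{mj} - Γ^m_{kj} g_{im}:
∇_θ g_{rθ} = (0) - (-r) - (-r) = 2*r ≠ 0
So the connection is not metric compatible (it is not the Levi-Civita connection).
No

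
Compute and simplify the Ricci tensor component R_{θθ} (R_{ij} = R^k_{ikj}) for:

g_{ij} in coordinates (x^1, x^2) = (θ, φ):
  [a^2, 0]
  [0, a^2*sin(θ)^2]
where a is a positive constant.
Non-zero Christoffel symbols (Γ^k_{ij} = Γ^k_{ji}):
Γ^θ_{φ φ} = -sin(2*θ)/2
Γ^φ_{θ φ} = 1/tan(θ)
R^θ_{θ θ θ} = 0 (a repeated index in an antisymmetric pair)
R^φ_{θ φ θ} = ∂_φ Γ^φ_{θ θ} - ∂_θ Γ^φ_{θ φ} + Γ^φ_{φ m} Γ^m_{θ θ} - Γ^φ_{θ m} Γ^m_{θ φ}
  = (0) - (-1/sin(θ)^2) + (0) - (1/tan(θ)^2) = 1
R_{θθ} = R^θ_{θ θ θ} + R^φ_{θ φ θ} = (0) + (1) = 1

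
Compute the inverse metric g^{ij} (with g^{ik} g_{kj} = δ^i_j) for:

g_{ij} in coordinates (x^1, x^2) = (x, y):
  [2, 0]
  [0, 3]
The metric is diagonal, so g^{ij} is diagonal with entries 1/g_{ii}: diag(1/2, 1/3).
g^{ij}:
  [1/2, 0]
  [0, 1/3]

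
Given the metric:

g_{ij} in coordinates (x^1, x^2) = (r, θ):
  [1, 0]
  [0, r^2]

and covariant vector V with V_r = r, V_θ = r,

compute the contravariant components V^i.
Inverse metric (diagonal): g^{rr} = 1, g^{θθ} = 1/r^2
V^i = g^{ij} V_j:
V^r = (1)(r) + (0)(r) = r
V^θ = (0)(r) + (1/r^2)(r) = 1/r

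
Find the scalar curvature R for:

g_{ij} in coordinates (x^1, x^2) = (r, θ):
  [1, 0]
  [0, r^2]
Non-zero Christoffel symbols (Γ^k_{ij} = Γ^k_{ji}):
Γ^r_{θ θ} = -r
Γ^θ_{r θ} = 1/r
Ricci tensor (R_{ij} = R^k_{ikj}): R_{rr} = 0, R_{rθ} = 0, R_{θθ} = 0
Inverse metric: g^{rr} = 1, g^{θθ} = 1/r^2
R = g^{ij} R_{ij} = (1)(0) + (1/r^2)(0) = 0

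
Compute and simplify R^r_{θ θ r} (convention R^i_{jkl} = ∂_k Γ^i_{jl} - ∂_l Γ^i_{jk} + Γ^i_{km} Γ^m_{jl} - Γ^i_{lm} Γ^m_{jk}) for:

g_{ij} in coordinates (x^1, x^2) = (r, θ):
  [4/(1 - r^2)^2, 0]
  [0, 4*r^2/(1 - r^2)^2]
Non-zero Christoffel symbols (Γ^k_{ij} = Γ^k_{ji}):
Γ^r_{r r} = 2*r/(1 - r^2)
Γ^r_{θ θ} = (r^3 + r)/(r^2 - 1)
Γ^θ_{r θ} = (-r^2 - 1)/(r^3 - r)
R^r_{θ θ r} = ∂_θ Γ^r_{θ r} - ∂_r Γ^r_{θ θ} + Γ^r_{θ m} Γ^m_{θ r} - Γ^r_{r m} Γ^m_{θ θ}
  = (0) - ((r^4 - 4*r^2 - 1)/(r^2 - 1)^2) + (-(r^2 + 1)^2/(r^2 - 1)^2) - (-2*r^2*(r^2 + 1)/(r^2 - 1)^2) = 4*r^2/(r^2 - 1)^2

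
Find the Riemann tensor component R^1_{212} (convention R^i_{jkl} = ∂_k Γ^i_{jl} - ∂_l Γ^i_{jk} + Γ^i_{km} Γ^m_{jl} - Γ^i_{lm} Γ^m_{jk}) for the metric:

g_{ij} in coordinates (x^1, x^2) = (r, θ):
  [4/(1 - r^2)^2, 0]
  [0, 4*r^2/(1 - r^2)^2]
Non-zero Christoffel symbols (Γ^k_{ij} = Γ^k_{ji}):
Γ^r_{r r} = 2*r/(1 - r^2)
Γ^r_{θ θ} = (r^3 + r)/(r^2 - 1)
Γ^θ_{r θ} = (-r^2 - 1)/(r^3 - r)
R^r_{θ r θ} = ∂_r Γ^r_{θ θ} - ∂_θ Γ^r_{θ r} + Γ^r_{r m} Γ^m_{θ θ} - Γ^r_{θ m} Γ^m_{θ r}
  = ((r^4 - 4*r^2 - 1)/(r^2 - 1)^2) - (0) + (-2*r^2*(r^2 + 1)/(r^2 - 1)^2) - (-(r^2 + 1)^2/(r^2 - 1)^2) = -4*r^2/(r^2 - 1)^2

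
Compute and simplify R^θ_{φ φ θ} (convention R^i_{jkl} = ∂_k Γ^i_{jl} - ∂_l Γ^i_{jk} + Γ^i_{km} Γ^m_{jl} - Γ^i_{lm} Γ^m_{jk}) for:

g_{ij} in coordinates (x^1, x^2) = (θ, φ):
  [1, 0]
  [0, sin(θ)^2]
Non-zero Christoffel symbols (Γ^k_{ij} = Γ^k_{ji}):
Γ^θ_{φ φ} = -sin(2*θ)/2
Γ^φ_{θ φ} = 1/tan(θ)
R^θ_{φ φ θ} = ∂_φ Γ^θ_{φ θ} - ∂_θ Γ^θ_{φ φ} + Γ^θ_{φ m} Γ^m_{φ θ} - Γ^θ_{θ m} Γ^m_{φ φ}
  = (0) - (-cos(2*θ)) + (-cos(θ)^2) - (0) = -sin(θ)^2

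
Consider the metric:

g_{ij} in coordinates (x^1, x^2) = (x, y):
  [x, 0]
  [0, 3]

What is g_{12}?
With x^1 = x, x^2 = y, g_{12} = g_{xy} is the row-1, column-2 entry of the matrix.
g_{12} = 0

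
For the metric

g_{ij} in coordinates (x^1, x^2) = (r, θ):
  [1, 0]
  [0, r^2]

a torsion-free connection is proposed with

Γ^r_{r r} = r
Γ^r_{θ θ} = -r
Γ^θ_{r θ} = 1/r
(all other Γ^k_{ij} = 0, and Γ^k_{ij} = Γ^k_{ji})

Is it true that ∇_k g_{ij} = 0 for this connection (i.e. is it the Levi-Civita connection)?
Using ∇_k g_{ij} = ∂_k g_{ij} - Γ^m_{ki} g_{mj} - Γ^m_{kj} g_{im}:
∇_r g_{rr} = (0) - (r) - (r) = -2*r ≠ 0
So the connection is not metric compatible (it is not the Levi-Civita connection).
No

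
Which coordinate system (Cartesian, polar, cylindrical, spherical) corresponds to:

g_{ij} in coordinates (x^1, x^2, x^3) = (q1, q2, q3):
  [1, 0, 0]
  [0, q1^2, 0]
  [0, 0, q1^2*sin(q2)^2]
The line element ds^2 = dq1^2 + q1^2 dq2^2 + q1^2 sin(q2)^2 dq3^2 is dr^2 + r^2 dθ^2 + r^2 sin(θ)^2 dφ^2 with q1 = r, q2 = θ, q3 = φ.
spherical coordinates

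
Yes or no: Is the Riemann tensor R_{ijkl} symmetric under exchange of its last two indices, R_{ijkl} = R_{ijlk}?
It is antisymmetric in the last pair: R_{ijkl} = -R_{ijlk}.
No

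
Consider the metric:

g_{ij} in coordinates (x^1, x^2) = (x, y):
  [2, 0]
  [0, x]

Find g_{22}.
With x^1 = x, x^2 = y, g_{22} = g_{yy} is the row-2, column-2 entry of the matrix.
g_{22} = x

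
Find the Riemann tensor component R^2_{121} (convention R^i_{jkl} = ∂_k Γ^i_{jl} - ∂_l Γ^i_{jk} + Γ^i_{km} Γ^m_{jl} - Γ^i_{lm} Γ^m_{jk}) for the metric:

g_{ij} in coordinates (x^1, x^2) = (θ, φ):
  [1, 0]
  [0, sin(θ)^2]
Non-zero Christoffel symbols (Γ^k_{ij} = Γ^k_{ji}):
Γ^θ_{φ φ} = -sin(2*θ)/2
Γ^φ_{θ φ} = 1/tan(θ)
R^φ_{θ φ θ} = ∂_φ Γ^φ_{θ θ} - ∂_θ Γ^φ_{θ φ} + Γ^φ_{φ m} Γ^m_{θ θ} - Γ^φ_{θ m} Γ^m_{θ φ}
  = (0) - (-1/sin(θ)^2) + (0) - (1/tan(θ)^2) = 1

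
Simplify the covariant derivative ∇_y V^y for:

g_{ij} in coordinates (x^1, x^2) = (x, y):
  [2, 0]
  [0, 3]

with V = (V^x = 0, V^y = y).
All Christoffel symbols are zero.
∇_y V^y = ∂_y V^y + Γ^y_{y j} V^j
  = (1) + (0)(0) + (0)(y)
  = 1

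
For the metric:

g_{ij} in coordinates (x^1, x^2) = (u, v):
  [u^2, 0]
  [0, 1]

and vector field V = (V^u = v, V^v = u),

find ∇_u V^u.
Non-zero Christoffel symbols:
Γ^u_{u u} = 1/u
∇_u V^u = ∂_u V^u + Γ^u_{u j} V^j
  = (0) + (1/u)(v) + (0)(u)
  = v/u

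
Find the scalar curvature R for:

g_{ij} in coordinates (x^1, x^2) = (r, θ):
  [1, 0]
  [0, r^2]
Non-zero Christoffel symbols (Γ^k_{ij} = Γ^k_{ji}):
Γ^r_{θ θ} = -r
Γ^θ_{r θ} = 1/r
Ricci tensor (R_{ij} = R^k_{ikj}): R_{rr} = 0, R_{rθ} = 0, R_{θθ} = 0
Inverse metric: g^{rr} = 1, g^{θθ} = 1/r^2
R = g^{ij} R_{ij} = (1)(0) + (1/r^2)(0) = 0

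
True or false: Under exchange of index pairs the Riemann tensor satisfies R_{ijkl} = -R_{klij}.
The pair-exchange symmetry has a plus sign: R_{ijkl} = +R_{klij}.
False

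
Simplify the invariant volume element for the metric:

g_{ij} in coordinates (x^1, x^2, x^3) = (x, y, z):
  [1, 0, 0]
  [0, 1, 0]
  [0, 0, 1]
det(g) = 1
√|det(g)| = 1
Volume element: dV = 1 dx dy dz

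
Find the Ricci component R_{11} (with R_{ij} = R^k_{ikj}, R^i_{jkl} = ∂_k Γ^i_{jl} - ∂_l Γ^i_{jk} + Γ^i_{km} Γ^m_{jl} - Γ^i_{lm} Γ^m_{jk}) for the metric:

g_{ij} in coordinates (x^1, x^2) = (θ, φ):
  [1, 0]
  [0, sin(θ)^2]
Non-zero Christoffel symbols (Γ^k_{ij} = Γ^k_{ji}):
Γ^θ_{φ φ} = -sin(2*θ)/2
Γ^φ_{θ φ} = 1/tan(θ)
R^θ_{θ θ θ} = 0 (a repeated index in an antisymmetric pair)
R^φ_{θ φ θ} = ∂_φ Γ^φ_{θ θ} - ∂_θ Γ^φ_{θ φ} + Γ^φ_{φ m} Γ^m_{θ θ} - Γ^φ_{θ m} Γ^m_{θ φ}
  = (0) - (-1/sin(θ)^2) + (0) - (1/tan(θ)^2) = 1
R_{θθ} = R^θ_{θ θ θ} + R^φ_{θ φ θ} = (0) + (1) = 1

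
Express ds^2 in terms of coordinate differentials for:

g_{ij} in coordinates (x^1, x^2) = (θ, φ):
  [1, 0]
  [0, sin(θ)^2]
ds^2 = g_{ij} dx^i dx^j; only the non-zero components contribute.
ds^2 = dθ^2 + sin(θ)^2 dφ^2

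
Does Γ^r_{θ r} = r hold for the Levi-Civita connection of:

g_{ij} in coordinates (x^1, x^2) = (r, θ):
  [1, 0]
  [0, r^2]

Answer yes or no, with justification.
Γ^r_{θ r} = (1/2) g^{rr} (∂_θ g_{rr} + ∂_r g_{rθ} - ∂_r g_{θr}) = (1/2)(1)((0) + (0) - (0)) = 0
This differs from the proposed value r.
No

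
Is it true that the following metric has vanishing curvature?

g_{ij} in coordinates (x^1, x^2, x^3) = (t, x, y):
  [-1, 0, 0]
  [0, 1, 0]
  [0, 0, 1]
All metric components are constant, so every Christoffel symbol vanishes and R^i_{jkl} = 0.
Yes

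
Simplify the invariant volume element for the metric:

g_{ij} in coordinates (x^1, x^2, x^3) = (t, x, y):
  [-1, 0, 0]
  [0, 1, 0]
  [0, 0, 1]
det(g) = -1
√|det(g)| = 1
Volume element: dV = 1 dt dx dy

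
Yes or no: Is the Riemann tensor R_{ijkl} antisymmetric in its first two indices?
R_{ijkl} = -R_{jikl} (follows from metric compatibility).
Yes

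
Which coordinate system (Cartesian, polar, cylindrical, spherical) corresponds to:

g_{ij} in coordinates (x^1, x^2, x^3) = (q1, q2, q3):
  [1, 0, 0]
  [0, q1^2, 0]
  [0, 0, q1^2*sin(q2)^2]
The line element ds^2 = dq1^2 + q1^2 dq2^2 + q1^2 sin(q2)^2 dq3^2 is dr^2 + r^2 dθ^2 + r^2 sin(θ)^2 dφ^2 with q1 = r, q2 = θ, q3 = φ.
spherical coordinates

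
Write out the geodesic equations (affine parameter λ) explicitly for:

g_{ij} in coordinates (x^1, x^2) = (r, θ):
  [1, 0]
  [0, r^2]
Geodesic equation: d^2x^k/dλ^2 + Γ^k_{ij} (dx^i/dλ)(dx^j/dλ) = 0.
Non-zero Christoffel symbols:
Γ^r_{θ θ} = -r
Γ^θ_{r θ} = 1/r
Substituting (the symmetric pair Γ^k_{ij}, Γ^k_{ji} combines into a factor 2):
d^2r/dλ^2 - r (dθ/dλ)^2 = 0
d^2θ/dλ^2 + (2/r) (dr/dλ)(dθ/dλ) = 0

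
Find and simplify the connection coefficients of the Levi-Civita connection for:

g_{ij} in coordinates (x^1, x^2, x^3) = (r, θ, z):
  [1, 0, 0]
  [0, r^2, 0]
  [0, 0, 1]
Using Γ^k_{ij} = (1/2) g^{km} (∂_i g_{mj} + ∂_j g_{mi} - ∂_m g_{ij}); the metric is diagonal, so only the m = k term contributes.
Non-zero symbols (using the symmetry Γ^k_{ij} = Γ^k_{ji}):
Γ^r_{θ θ} = (1/2) g^{rr} (∂_θ g_{rθ} + ∂_θ g_{rθ} - ∂_r g_{θθ}) = (1/2)(1)((0) + (0) - (2*r)) = -r
Γ^θ_{r θ} = (1/2) g^{θθ} (∂_r g_{θθ} + ∂_θ g_{θr} - ∂_θ g_{rθ}) = (1/2)(1/r^2)((2*r) + (0) - (0)) = 1/r
All other Christoffel symbols are zero.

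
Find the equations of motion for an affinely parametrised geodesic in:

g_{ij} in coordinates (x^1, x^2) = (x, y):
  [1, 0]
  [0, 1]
Geodesic equation: d^2x^k/dλ^2 + Γ^k_{ij} (dx^i/dλ)(dx^j/dλ) = 0.
All Christoffel symbols vanish, so the geodesics are straight lines:
d^2x/dλ^2 = 0
d^2y/dλ^2 = 0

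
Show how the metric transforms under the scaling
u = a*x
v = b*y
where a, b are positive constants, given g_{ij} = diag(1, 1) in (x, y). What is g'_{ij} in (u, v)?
Invert the transformation: x = u/a, y = v/b
g'_{ij} = (∂x^k/∂x'^i)(∂x^l/∂x'^j) g_{kl}; with g_{kl} = δ_{kl} this is Σ_k (∂x^k/∂x'^i)(∂x^k/∂x'^j).
Jacobian: ∂x/∂u = 1/a, ∂x/∂v = 0, ∂y/∂u = 0, ∂y/∂v = 1/b
g'_{uu} = (1/a)(1/a) + (0)(0) = 1/a^2
g'_{uv} = (1/a)(0) + (0)(1/b) = 0
g'_{vv} = (0)(0) + (1/b)(1/b) = 1/b^2
g'_{ij} = diag(1/a^2, 1/b^2)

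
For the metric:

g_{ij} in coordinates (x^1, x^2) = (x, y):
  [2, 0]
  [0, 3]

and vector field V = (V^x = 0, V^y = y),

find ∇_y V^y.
All Christoffel symbols are zero.
∇_y V^y = ∂_y V^y + Γ^y_{y j} V^j
  = (1) + (0)(0) + (0)(y)
  = 1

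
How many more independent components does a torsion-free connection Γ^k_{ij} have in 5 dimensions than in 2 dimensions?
Independent components in n dimensions: n × n(n+1)/2 = n^2(n+1)/2.
5D: 5 × 15 = 75
2D: 2 × 3 = 6
Difference = 75 - 6 = 69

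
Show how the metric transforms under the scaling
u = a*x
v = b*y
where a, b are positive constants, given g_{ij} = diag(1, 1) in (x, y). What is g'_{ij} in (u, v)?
Invert the transformation: x = u/a, y = v/b
g'_{ij} = (∂x^k/∂x'^i)(∂x^l/∂x'^j) g_{kl}; with g_{kl} = δ_{kl} this is Σ_k (∂x^k/∂x'^i)(∂x^k/∂x'^j).
Jacobian: ∂x/∂u = 1/a, ∂x/∂v = 0, ∂y/∂u = 0, ∂y/∂v = 1/b
g'_{uu} = (1/a)(1/a) + (0)(0) = 1/a^2
g'_{uv} = (1/a)(0) + (0)(1/b) = 0
g'_{vv} = (0)(0) + (1/b)(1/b) = 1/b^2
g'_{ij} = diag(1/a^2, 1/b^2)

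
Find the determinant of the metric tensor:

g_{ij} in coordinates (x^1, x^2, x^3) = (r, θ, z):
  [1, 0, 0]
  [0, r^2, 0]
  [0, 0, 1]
Diagonal metric: det(g) = g_{11}·g_{22}·g_{33}
= (1)·(r^2)·(1)
det(g) = r^2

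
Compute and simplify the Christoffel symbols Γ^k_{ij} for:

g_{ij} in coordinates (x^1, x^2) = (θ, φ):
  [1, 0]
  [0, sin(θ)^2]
Using Γ^k_{ij} = (1/2) g^{km} (∂_i g_{mj} + ∂_j g_{mi} - ∂_m g_{ij}); the metric is diagonal, so only the m = k term contributes.
Non-zero symbols (using the symmetry Γ^k_{ij} = Γ^k_{ji}):
Γ^θ_{φ φ} = (1/2) g^{θθ} (∂_φ g_{θφ} + ∂_φ g_{θφ} - ∂_θ g_{φφ}) = (1/2)(1)((0) + (0) - (sin(2*θ))) = -sin(2*θ)/2
Γ^φ_{θ φ} = (1/2) g^{φφ} (∂_θ g_{φφ} + ∂_φ g_{φθ} - ∂_φ g_{θφ}) = (1/2)(1/sin(θ)^2)((sin(2*θ)) + (0) - (0)) = 1/tan(θ)
All other Christoffel symbols are zero.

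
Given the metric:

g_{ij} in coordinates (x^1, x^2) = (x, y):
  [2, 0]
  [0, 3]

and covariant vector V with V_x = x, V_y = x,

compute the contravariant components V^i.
Inverse metric (diagonal): g^{xx} = 1/2, g^{yy} = 1/3
V^i = g^{ij} V_j:
V^x = (1/2)(x) + (0)(x) = x/2
V^y = (0)(x) + (1/3)(x) = x/3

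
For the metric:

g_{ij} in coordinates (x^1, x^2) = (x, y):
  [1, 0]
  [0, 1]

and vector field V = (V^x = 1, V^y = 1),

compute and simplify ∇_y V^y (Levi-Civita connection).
All Christoffel symbols are zero.
∇_y V^y = ∂_y V^y + Γ^y_{y j} V^j
  = (0) + (0)(1) + (0)(1)
  = 0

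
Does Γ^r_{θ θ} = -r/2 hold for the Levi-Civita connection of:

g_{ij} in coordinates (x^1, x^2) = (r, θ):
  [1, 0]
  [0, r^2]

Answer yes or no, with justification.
Γ^r_{θ θ} = (1/2) g^{rr} (∂_θ g_{rθ} + ∂_θ g_{rθ} - ∂_r g_{θθ}) = (1/2)(1)((0) + (0) - (2*r)) = -r
This differs from the proposed value -r/2.
No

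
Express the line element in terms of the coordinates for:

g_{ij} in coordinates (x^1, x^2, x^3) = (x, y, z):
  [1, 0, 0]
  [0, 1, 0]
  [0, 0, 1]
ds^2 = g_{ij} dx^i dx^j; only the non-zero components contribute.
ds^2 = dx^2 + dy^2 + dz^2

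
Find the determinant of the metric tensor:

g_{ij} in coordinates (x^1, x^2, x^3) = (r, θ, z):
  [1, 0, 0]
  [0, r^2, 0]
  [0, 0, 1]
Diagonal metric: det(g) = g_{11}·g_{22}·g_{33}
= (1)·(r^2)·(1)
det(g) = r^2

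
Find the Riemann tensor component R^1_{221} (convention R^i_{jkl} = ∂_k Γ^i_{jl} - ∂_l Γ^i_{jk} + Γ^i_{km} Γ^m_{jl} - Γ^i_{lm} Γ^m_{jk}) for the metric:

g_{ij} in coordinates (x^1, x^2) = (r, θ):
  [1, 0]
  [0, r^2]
Non-zero Christoffel symbols (Γ^k_{ij} = Γ^k_{ji}):
Γ^r_{θ θ} = -r
Γ^θ_{r θ} = 1/r
R^r_{θ θ r} = ∂_θ Γ^r_{θ r} - ∂_r Γ^r_{θ θ} + Γ^r_{θ m} Γ^m_{θ r} - Γ^r_{r m} Γ^m_{θ θ}
  = (0) - (-1) + (-1) - (0) = 0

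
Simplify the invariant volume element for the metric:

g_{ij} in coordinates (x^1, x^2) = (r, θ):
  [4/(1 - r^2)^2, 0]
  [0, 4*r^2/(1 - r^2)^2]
det(g) = 16*r^2/(1 - r^2)^4
√|det(g)| = 4*r/(r^2 - 1)^2
Volume element: dV = 4*r/(r^2 - 1)^2 dr dθ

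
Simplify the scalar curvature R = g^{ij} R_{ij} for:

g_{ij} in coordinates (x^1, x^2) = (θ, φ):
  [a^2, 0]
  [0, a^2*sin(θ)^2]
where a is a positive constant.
Non-zero Christoffel symbols (Γ^k_{ij} = Γ^k_{ji}):
Γ^θ_{φ φ} = -sin(2*θ)/2
Γ^φ_{θ φ} = 1/tan(θ)
Ricci tensor (R_{ij} = R^k_{ikj}): R_{θθ} = 1, R_{θφ} = 0, R_{φφ} = sin(θ)^2
Inverse metric: g^{θθ} = 1/a^2, g^{φφ} = 1/(a^2*sin(θ)^2)
R = g^{ij} R_{ij} = (1/a^2)(1) + (1/(a^2*sin(θ)^2))(sin(θ)^2) = 2/a^2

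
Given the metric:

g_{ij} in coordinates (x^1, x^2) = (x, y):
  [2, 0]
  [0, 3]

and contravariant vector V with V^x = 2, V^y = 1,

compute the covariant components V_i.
V_i = g_{ij} V^j:
V_x = (2)(2) + (0)(1) = 4
V_y = (0)(2) + (3)(1) = 3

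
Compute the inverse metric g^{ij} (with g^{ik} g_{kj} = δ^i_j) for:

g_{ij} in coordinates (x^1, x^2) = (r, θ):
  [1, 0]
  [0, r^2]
The metric is diagonal, so g^{ij} is diagonal with entries 1/g_{ii}: diag(1, 1/(r^2)).
g^{ij}:
  [1, 0]
  [0, 1/r^2]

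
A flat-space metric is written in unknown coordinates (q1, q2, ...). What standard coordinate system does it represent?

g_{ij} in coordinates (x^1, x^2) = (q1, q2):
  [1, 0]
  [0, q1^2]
The line element ds^2 = dq1^2 + q1^2 dq2^2 is dr^2 + r^2 dθ^2 with q1 = r, q2 = θ.
polar coordinates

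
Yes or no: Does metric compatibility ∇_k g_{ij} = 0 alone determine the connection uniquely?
One also needs vanishing torsion; metric compatibility plus torsion-freeness singles out the Levi-Civita connection.
No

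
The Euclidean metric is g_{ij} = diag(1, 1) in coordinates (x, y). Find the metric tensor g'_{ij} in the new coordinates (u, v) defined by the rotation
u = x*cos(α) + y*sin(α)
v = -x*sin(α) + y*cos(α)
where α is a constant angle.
Invert the transformation: x = u*cos(α) - v*sin(α), y = u*sin(α) + v*cos(α)
g'_{ij} = (∂x^k/∂x'^i)(∂x^l/∂x'^j) g_{kl}; with g_{kl} = δ_{kl} this is Σ_k (∂x^k/∂x'^i)(∂x^k/∂x'^j).
Jacobian: ∂x/∂u = cos(α), ∂x/∂v = -sin(α), ∂y/∂u = sin(α), ∂y/∂v = cos(α)
g'_{uu} = (cos(α))(cos(α)) + (sin(α))(sin(α)) = 1
g'_{uv} = (cos(α))(-sin(α)) + (sin(α))(cos(α)) = 0
g'_{vv} = (-sin(α))(-sin(α)) + (cos(α))(cos(α)) = 1
g'_{ij} = diag(1, 1)
The Euclidean metric is invariant under rotations.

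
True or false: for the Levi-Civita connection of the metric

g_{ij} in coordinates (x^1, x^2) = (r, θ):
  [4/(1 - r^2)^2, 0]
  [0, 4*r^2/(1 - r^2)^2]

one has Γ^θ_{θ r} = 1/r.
Γ^θ_{θ r} = (1/2) g^{θθ} (∂_θ g_{θr} + ∂_r g_{θθ} - ∂_θ g_{θr}) = (1/2)((1 - r^2)^2/(4*r^2))((0) + (-8*(r^3 + r)/(r^2 - 1)^3) - (0)) = (-r^2 - 1)/(r^3 - r)
This differs from the proposed value 1/r.
False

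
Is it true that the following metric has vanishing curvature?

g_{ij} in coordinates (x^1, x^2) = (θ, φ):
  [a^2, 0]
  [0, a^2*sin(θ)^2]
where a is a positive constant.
Non-zero Christoffel symbols:
Γ^θ_{φ φ} = -sin(2*θ)/2
Γ^φ_{θ φ} = 1/tan(θ)
Ricci tensor: R_{θθ} = 1, R_{θφ} = 0, R_{φφ} = sin(θ)^2
The Ricci tensor is non-zero, so the Riemann tensor is non-zero: not flat.
No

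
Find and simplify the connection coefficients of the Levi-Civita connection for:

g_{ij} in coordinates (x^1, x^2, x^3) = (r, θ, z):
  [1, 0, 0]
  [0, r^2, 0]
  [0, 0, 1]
Using Γ^k_{ij} = (1/2) g^{km} (∂_i g_{mj} + ∂_j g_{mi} - ∂_m g_{ij}); the metric is diagonal, so only the m = k term contributes.
Non-zero symbols (using the symmetry Γ^k_{ij} = Γ^k_{ji}):
Γ^r_{θ θ} = (1/2) g^{rr} (∂_θ g_{rθ} + ∂_θ g_{rθ} - ∂_r g_{θθ}) = (1/2)(1)((0) + (0) - (2*r)) = -r
Γ^θ_{r θ} = (1/2) g^{θθ} (∂_r g_{θθ} + ∂_θ g_{θr} - ∂_θ g_{rθ}) = (1/2)(1/r^2)((2*r) + (0) - (0)) = 1/r
All other Christoffel symbols are zero.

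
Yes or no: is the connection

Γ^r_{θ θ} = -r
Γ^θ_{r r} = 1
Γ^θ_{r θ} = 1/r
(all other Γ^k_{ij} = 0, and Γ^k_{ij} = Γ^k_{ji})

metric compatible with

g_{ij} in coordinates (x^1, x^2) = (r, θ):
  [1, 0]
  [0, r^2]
Using ∇_k g_{ij} = ∂_k g_{ij} - Γ^m_{ki} g_{mj} - Γ^m_{kj} g_{im}:
∇_r g_{rθ} = (0) - (r^2) - (0) = -r^2 ≠ 0
So the connection is not metric compatible (it is not the Levi-Civita connection).
No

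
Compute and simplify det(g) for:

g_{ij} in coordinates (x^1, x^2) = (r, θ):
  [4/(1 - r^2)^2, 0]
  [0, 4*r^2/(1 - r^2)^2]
For a 2×2 metric: det(g) = g_{11}·g_{22} - g_{12}·g_{21}
= (4/(1 - r^2)^2)·(4*r^2/(1 - r^2)^2) - (0)·(0)
= 16*r^2/(1 - r^2)^4 - 0
det(g) = 16*r^2/(1 - r^2)^4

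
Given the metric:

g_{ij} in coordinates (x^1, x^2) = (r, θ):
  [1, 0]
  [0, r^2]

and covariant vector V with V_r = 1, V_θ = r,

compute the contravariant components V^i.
Inverse metric (diagonal): g^{rr} = 1, g^{θθ} = 1/r^2
V^i = g^{ij} V_j:
V^r = (1)(1) + (0)(r) = 1
V^θ = (0)(1) + (1/r^2)(r) = 1/r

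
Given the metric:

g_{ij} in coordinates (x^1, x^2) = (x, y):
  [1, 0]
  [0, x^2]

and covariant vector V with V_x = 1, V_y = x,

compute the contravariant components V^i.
Inverse metric (diagonal): g^{xx} = 1, g^{yy} = 1/x^2
V^i = g^{ij} V_j:
V^x = (1)(1) + (0)(x) = 1
V^y = (0)(1) + (1/x^2)(x) = 1/x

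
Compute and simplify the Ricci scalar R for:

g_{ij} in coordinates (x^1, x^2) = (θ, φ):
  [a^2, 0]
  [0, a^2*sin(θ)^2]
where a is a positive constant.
Non-zero Christoffel symbols (Γ^k_{ij} = Γ^k_{ji}):
Γ^θ_{φ φ} = -sin(2*θ)/2
Γ^φ_{θ φ} = 1/tan(θ)
Ricci tensor (R_{ij} = R^k_{ikj}): R_{θθ} = 1, R_{θφ} = 0, R_{φφ} = sin(θ)^2
Inverse metric: g^{θθ} = 1/a^2, g^{φφ} = 1/(a^2*sin(θ)^2)
R = g^{ij} R_{ij} = (1/a^2)(1) + (1/(a^2*sin(θ)^2))(sin(θ)^2) = 2/a^2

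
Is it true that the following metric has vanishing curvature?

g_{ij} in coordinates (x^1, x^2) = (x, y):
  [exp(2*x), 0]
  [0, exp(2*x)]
Non-zero Christoffel symbols:
Γ^x_{x x} = 1
Γ^x_{y y} = -1
Γ^y_{x y} = 1
Ricci tensor: R_{xx} = 0, R_{xy} = 0, R_{yy} = 0
All R_{ij} vanish; in 2 dimensions the Riemann tensor is fully determined by the Ricci tensor, so R^i_{jkl} = 0: the metric is flat (curvilinear coordinates on flat space).
Yes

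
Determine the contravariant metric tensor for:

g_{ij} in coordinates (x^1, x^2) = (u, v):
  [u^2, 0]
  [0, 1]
The metric is diagonal, so g^{ij} is diagonal with entries 1/g_{ii}: diag(1/(u^2), 1).
g^{ij}:
  [1/u^2, 0]
  [0, 1]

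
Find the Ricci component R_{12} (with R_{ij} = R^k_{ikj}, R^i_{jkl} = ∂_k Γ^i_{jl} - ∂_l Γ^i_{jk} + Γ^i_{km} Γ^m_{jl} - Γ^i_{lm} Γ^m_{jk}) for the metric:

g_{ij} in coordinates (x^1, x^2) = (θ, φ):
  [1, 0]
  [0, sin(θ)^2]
Non-zero Christoffel symbols (Γ^k_{ij} = Γ^k_{ji}):
Γ^θ_{φ φ} = -sin(2*θ)/2
Γ^φ_{θ φ} = 1/tan(θ)
R^θ_{θ θ φ} = 0 (a repeated index in an antisymmetric pair)
R^φ_{θ φ φ} = 0 (a repeated index in an antisymmetric pair)
R_{θφ} = R^θ_{θ θ φ} + R^φ_{θ φ φ} = (0) + (0) = 0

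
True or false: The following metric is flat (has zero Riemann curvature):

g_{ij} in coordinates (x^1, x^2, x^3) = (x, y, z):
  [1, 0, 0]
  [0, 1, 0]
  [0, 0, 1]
All metric components are constant, so every Christoffel symbol vanishes and R^i_{jkl} = 0.
True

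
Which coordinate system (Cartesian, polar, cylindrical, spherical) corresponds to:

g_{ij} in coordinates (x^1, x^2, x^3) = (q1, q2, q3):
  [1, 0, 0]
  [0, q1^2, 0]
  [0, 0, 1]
The line element ds^2 = dq1^2 + q1^2 dq2^2 + dq3^2 is dr^2 + r^2 dθ^2 + dz^2 with q1 = r, q2 = θ, q3 = z.
cylindrical coordinates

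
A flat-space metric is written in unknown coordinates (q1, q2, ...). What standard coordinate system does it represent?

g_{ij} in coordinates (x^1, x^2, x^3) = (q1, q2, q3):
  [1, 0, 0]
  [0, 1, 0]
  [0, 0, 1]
All components are constant and the metric is the identity, i.e. orthonormal rectilinear coordinates.
Cartesian (3D) coordinates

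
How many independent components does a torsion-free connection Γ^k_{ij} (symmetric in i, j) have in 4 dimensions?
Γ^k_{ij} has n choices for the upper index and n(n+1)/2 independent symmetric lower index pairs.
Total = 4 × 4×5/2 = 4 × 10 = 40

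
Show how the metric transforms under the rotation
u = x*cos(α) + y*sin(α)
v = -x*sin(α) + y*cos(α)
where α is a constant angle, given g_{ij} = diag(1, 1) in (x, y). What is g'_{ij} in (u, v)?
Invert the transformation: x = u*cos(α) - v*sin(α), y = u*sin(α) + v*cos(α)
g'_{ij} = (∂x^k/∂x'^i)(∂x^l/∂x'^j) g_{kl}; with g_{kl} = δ_{kl} this is Σ_k (∂x^k/∂x'^i)(∂x^k/∂x'^j).
Jacobian: ∂x/∂u = cos(α), ∂x/∂v = -sin(α), ∂y/∂u = sin(α), ∂y/∂v = cos(α)
g'_{uu} = (cos(α))(cos(α)) + (sin(α))(sin(α)) = 1
g'_{uv} = (cos(α))(-sin(α)) + (sin(α))(cos(α)) = 0
g'_{vv} = (-sin(α))(-sin(α)) + (cos(α))(cos(α)) = 1
g'_{ij} = diag(1, 1)
The Euclidean metric is invariant under rotations.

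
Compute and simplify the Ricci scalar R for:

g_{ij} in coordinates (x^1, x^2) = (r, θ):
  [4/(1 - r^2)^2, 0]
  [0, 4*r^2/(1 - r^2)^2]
Non-zero Christoffel symbols (Γ^k_{ij} = Γ^k_{ji}):
Γ^r_{r r} = 2*r/(1 - r^2)
Γ^r_{θ θ} = (r^3 + r)/(r^2 - 1)
Γ^θ_{r θ} = (-r^2 - 1)/(r^3 - r)
Ricci tensor (R_{ij} = R^k_{ikj}): R_{rr} = -4/(r^2 - 1)^2, R_{rθ} = 0, R_{θθ} = -4*r^2/(r^2 - 1)^2
Inverse metric: g^{rr} = (1 - r^2)^2/4, g^{θθ} = (1 - r^2)^2/(4*r^2)
R = g^{ij} R_{ij} = ((1 - r^2)^2/4)(-4/(r^2 - 1)^2) + ((1 - r^2)^2/(4*r^2))(-4*r^2/(r^2 - 1)^2) = -2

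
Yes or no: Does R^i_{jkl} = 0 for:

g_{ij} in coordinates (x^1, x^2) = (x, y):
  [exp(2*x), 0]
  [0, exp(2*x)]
Non-zero Christoffel symbols:
Γ^x_{x x} = 1
Γ^x_{y y} = -1
Γ^y_{x y} = 1
Ricci tensor: R_{xx} = 0, R_{xy} = 0, R_{yy} = 0
All R_{ij} vanish; in 2 dimensions the Riemann tensor is fully determined by the Ricci tensor, so R^i_{jkl} = 0: the metric is flat (curvilinear coordinates on flat space).
Yes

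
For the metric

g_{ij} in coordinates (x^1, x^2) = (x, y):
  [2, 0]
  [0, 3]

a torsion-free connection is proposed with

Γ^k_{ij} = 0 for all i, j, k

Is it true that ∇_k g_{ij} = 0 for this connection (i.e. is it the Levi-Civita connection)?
Using ∇_k g_{ij} = ∂_k g_{ij} - Γ^m_{ki} g_{mj} - Γ^m_{kj} g_{im}:
e.g. ∇_x g_{xy} = (0) - (0) - (0) = 0
Every component ∇_k g_{ij} vanishes: the connection is metric compatible.
Yes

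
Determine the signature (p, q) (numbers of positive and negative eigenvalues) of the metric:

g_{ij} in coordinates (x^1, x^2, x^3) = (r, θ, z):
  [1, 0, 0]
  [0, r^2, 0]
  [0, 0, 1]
The metric is diagonal, so its eigenvalues are the diagonal entries: 1, r^2, 1 (at a generic point, where coordinate-dependent entries are positive).
3 positive, 0 negative.
(3, 0) - Riemannian (positive definite)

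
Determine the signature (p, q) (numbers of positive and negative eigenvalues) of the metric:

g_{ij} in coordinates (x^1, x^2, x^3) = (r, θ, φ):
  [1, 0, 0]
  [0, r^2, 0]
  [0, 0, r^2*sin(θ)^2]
The metric is diagonal, so its eigenvalues are the diagonal entries: 1, r^2, r^2*sin(θ)^2 (at a generic point, where coordinate-dependent entries are positive).
3 positive, 0 negative.
(3, 0) - Riemannian (positive definite)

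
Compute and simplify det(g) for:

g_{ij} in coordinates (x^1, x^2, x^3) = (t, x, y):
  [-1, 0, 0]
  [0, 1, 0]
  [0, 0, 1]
Diagonal metric: det(g) = g_{11}·g_{22}·g_{33}
= (-1)·(1)·(1)
det(g) = -1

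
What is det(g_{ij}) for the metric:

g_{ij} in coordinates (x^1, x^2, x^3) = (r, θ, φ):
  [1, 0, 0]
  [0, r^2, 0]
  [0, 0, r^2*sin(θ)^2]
Diagonal metric: det(g) = g_{11}·g_{22}·g_{33}
= (1)·(r^2)·(r^2*sin(θ)^2)
det(g) = r^4*sin(θ)^2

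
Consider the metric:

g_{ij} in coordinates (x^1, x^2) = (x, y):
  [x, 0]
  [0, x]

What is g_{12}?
With x^1 = x, x^2 = y, g_{12} = g_{xy} is the row-1, column-2 entry of the matrix.
g_{12} = 0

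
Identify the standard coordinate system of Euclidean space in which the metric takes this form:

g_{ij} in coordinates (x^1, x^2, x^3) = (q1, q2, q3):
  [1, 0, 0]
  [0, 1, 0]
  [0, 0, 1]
All components are constant and the metric is the identity, i.e. orthonormal rectilinear coordinates.
Cartesian (3D) coordinates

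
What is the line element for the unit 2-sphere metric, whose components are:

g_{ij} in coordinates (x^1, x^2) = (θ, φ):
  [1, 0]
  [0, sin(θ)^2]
ds^2 = g_{ij} dx^i dx^j; only the non-zero components contribute.
ds^2 = dθ^2 + sin(θ)^2 dφ^2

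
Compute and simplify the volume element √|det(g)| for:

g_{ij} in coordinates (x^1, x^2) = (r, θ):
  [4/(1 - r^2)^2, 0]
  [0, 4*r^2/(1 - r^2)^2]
det(g) = 16*r^2/(1 - r^2)^4
√|det(g)| = 4*r/(r^2 - 1)^2
Volume element: dV = 4*r/(r^2 - 1)^2 dr dθ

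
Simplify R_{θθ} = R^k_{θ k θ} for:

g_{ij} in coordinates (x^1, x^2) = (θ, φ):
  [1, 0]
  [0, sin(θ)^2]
Non-zero Christoffel symbols (Γ^k_{ij} = Γ^k_{ji}):
Γ^θ_{φ φ} = -sin(2*θ)/2
Γ^φ_{θ φ} = 1/tan(θ)
R^θ_{θ θ θ} = 0 (a repeated index in an antisymmetric pair)
R^φ_{θ φ θ} = ∂_φ Γ^φ_{θ θ} - ∂_θ Γ^φ_{θ φ} + Γ^φ_{φ m} Γ^m_{θ θ} - Γ^φ_{θ m} Γ^m_{θ φ}
  = (0) - (-1/sin(θ)^2) + (0) - (1/tan(θ)^2) = 1
R_{θθ} = R^θ_{θ θ θ} + R^φ_{θ φ θ} = (0) + (1) = 1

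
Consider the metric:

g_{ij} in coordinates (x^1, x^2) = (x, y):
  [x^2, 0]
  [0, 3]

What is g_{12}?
With x^1 = x, x^2 = y, g_{12} = g_{xy} is the row-1, column-2 entry of the matrix.
g_{12} = 0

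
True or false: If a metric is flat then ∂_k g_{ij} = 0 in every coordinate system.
Flatness means R^i_{jkl} = 0; the components can still vary, e.g. the flat plane in polar coordinates has g_{θθ} = r^2.
False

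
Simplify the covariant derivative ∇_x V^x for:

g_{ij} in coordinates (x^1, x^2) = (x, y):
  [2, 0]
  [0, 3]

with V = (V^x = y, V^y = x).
All Christoffel symbols are zero.
∇_x V^x = ∂_x V^x + Γ^x_{x j} V^j
  = (0) + (0)(y) + (0)(x)
  = 0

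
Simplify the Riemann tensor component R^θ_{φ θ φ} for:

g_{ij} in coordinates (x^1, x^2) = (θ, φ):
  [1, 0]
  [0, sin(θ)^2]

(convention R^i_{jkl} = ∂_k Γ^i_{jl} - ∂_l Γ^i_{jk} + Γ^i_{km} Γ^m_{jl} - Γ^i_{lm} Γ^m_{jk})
Non-zero Christoffel symbols (Γ^k_{ij} = Γ^k_{ji}):
Γ^θ_{φ φ} = -sin(2*θ)/2
Γ^φ_{θ φ} = 1/tan(θ)
R^θ_{φ θ φ} = ∂_θ Γ^θ_{φ φ} - ∂_φ Γ^θ_{φ θ} + Γ^θ_{θ m} Γ^m_{φ φ} - Γ^θ_{φ m} Γ^m_{φ θ}
  = (-cos(2*θ)) - (0) + (0) - (-cos(θ)^2) = sin(θ)^2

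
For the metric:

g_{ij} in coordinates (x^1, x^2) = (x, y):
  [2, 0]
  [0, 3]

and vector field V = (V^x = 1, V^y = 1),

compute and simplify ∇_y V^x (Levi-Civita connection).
All Christoffel symbols are zero.
∇_y V^x = ∂_y V^x + Γ^x_{y j} V^j
  = (0) + (0)(1) + (0)(1)
  = 0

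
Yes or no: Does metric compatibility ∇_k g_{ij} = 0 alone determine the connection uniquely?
One also needs vanishing torsion; metric compatibility plus torsion-freeness singles out the Levi-Civita connection.
No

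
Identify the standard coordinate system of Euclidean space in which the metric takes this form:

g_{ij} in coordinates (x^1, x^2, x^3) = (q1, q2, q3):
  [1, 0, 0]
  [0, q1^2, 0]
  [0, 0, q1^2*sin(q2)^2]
The line element ds^2 = dq1^2 + q1^2 dq2^2 + q1^2 sin(q2)^2 dq3^2 is dr^2 + r^2 dθ^2 + r^2 sin(θ)^2 dφ^2 with q1 = r, q2 = θ, q3 = φ.
spherical coordinates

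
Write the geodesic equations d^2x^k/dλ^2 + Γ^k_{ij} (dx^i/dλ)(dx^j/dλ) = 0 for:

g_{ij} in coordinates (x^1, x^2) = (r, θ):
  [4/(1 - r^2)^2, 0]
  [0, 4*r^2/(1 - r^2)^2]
Geodesic equation: d^2x^k/dλ^2 + Γ^k_{ij} (dx^i/dλ)(dx^j/dλ) = 0.
Non-zero Christoffel symbols:
Γ^r_{r r} = 2*r/(1 - r^2)
Γ^r_{θ θ} = (r^3 + r)/(r^2 - 1)
Γ^θ_{r θ} = (-r^2 - 1)/(r^3 - r)
Substituting (the symmetric pair Γ^k_{ij}, Γ^k_{ji} combines into a factor 2):
d^2r/dλ^2 + (2*r/(1 - r^2)) (dr/dλ)^2 + ((r^3 + r)/(r^2 - 1)) (dθ/dλ)^2 = 0
d^2θ/dλ^2 + ((-2*r^2 - 2)/(r^3 - r)) (dr/dλ)(dθ/dλ) = 0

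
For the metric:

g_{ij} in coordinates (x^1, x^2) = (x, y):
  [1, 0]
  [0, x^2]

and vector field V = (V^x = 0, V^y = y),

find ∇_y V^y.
Non-zero Christoffel symbols:
Γ^x_{y y} = -x
Γ^y_{x y} = 1/x
∇_y V^y = ∂_y V^y + Γ^y_{y j} V^j
  = (1) + (1/x)(0) + (0)(y)
  = 1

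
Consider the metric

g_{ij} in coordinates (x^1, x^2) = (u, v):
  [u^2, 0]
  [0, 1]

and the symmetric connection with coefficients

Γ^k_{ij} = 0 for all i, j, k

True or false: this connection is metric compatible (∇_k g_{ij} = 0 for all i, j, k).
Using ∇_k g_{ij} = ∂_k g_{ij} - Γ^m_{ki} g_{mj} - Γ^m_{kj} g_{im}:
∇_u g_{uu} = (2*u) - (0) - (0) = 2*u ≠ 0
So the connection is not metric compatible (it is not the Levi-Civita connection).
False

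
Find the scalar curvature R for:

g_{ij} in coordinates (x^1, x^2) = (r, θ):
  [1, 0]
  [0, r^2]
Non-zero Christoffel symbols (Γ^k_{ij} = Γ^k_{ji}):
Γ^r_{θ θ} = -r
Γ^θ_{r θ} = 1/r
Ricci tensor (R_{ij} = R^k_{ikj}): R_{rr} = 0, R_{rθ} = 0, R_{θθ} = 0
Inverse metric: g^{rr} = 1, g^{θθ} = 1/r^2
R = g^{ij} R_{ij} = (1)(0) + (1/r^2)(0) = 0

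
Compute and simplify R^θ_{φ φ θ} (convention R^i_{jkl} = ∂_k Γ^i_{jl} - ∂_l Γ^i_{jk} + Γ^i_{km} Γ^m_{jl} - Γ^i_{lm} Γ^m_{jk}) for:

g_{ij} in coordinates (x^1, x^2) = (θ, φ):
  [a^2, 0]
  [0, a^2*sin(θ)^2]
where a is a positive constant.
Non-zero Christoffel symbols (Γ^k_{ij} = Γ^k_{ji}):
Γ^θ_{φ φ} = -sin(2*θ)/2
Γ^φ_{θ φ} = 1/tan(θ)
R^θ_{φ φ θ} = ∂_φ Γ^θ_{φ θ} - ∂_θ Γ^θ_{φ φ} + Γ^θ_{φ m} Γ^m_{φ θ} - Γ^θ_{θ m} Γ^m_{φ φ}
  = (0) - (-cos(2*θ)) + (-cos(θ)^2) - (0) = -sin(θ)^2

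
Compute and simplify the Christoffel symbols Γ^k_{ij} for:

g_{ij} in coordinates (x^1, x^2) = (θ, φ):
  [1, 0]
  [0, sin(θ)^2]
Using Γ^k_{ij} = (1/2) g^{km} (∂_i g_{mj} + ∂_j g_{mi} - ∂_m g_{ij}); the metric is diagonal, so only the m = k term contributes.
Non-zero symbols (using the symmetry Γ^k_{ij} = Γ^k_{ji}):
Γ^θ_{φ φ} = (1/2) g^{θθ} (∂_φ g_{θφ} + ∂_φ g_{θφ} - ∂_θ g_{φφ}) = (1/2)(1)((0) + (0) - (sin(2*θ))) = -sin(2*θ)/2
Γ^φ_{θ φ} = (1/2) g^{φφ} (∂_θ g_{φφ} + ∂_φ g_{φθ} - ∂_φ g_{θφ}) = (1/2)(1/sin(θ)^2)((sin(2*θ)) + (0) - (0)) = 1/tan(θ)
All other Christoffel symbols are zero.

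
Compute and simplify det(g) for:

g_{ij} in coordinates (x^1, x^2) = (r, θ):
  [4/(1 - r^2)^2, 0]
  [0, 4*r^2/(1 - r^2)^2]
For a 2×2 metric: det(g) = g_{11}·g_{22} - g_{12}·g_{21}
= (4/(1 - r^2)^2)·(4*r^2/(1 - r^2)^2) - (0)·(0)
= 16*r^2/(1 - r^2)^4 - 0
det(g) = 16*r^2/(1 - r^2)^4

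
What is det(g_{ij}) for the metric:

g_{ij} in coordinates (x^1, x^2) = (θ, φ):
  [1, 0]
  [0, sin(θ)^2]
For a 2×2 metric: det(g) = g_{11}·g_{22} - g_{12}·g_{21}
= (1)·(sin(θ)^2) - (0)·(0)
= sin(θ)^2 - 0
det(g) = sin(θ)^2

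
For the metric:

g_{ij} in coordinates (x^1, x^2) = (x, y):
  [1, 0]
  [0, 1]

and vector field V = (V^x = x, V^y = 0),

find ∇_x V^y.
All Christoffel symbols are zero.
∇_x V^y = ∂_x V^y + Γ^y_{x j} V^j
  = (0) + (0)(x) + (0)(0)
  = 0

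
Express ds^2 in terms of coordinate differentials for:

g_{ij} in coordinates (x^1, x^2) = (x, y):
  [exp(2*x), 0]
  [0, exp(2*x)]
ds^2 = g_{ij} dx^i dx^j; only the non-zero components contribute.
ds^2 = exp(2*x) dx^2 + exp(2*x) dy^2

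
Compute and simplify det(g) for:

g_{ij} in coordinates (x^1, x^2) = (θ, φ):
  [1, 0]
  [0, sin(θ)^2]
For a 2×2 metric: det(g) = g_{11}·g_{22} - g_{12}·g_{21}
= (1)·(sin(θ)^2) - (0)·(0)
= sin(θ)^2 - 0
det(g) = sin(θ)^2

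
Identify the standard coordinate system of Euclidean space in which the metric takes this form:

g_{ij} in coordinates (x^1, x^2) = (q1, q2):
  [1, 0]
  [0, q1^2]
The line element ds^2 = dq1^2 + q1^2 dq2^2 is dr^2 + r^2 dθ^2 with q1 = r, q2 = θ.
polar coordinates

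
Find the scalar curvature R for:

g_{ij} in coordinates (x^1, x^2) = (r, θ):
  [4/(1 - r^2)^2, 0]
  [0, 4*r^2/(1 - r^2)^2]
Non-zero Christoffel symbols (Γ^k_{ij} = Γ^k_{ji}):
Γ^r_{r r} = 2*r/(1 - r^2)
Γ^r_{θ θ} = (r^3 + r)/(r^2 - 1)
Γ^θ_{r θ} = (-r^2 - 1)/(r^3 - r)
Ricci tensor (R_{ij} = R^k_{ikj}): R_{rr} = -4/(r^2 - 1)^2, R_{rθ} = 0, R_{θθ} = -4*r^2/(r^2 - 1)^2
Inverse metric: g^{rr} = (1 - r^2)^2/4, g^{θθ} = (1 - r^2)^2/(4*r^2)
R = g^{ij} R_{ij} = ((1 - r^2)^2/4)(-4/(r^2 - 1)^2) + ((1 - r^2)^2/(4*r^2))(-4*r^2/(r^2 - 1)^2) = -2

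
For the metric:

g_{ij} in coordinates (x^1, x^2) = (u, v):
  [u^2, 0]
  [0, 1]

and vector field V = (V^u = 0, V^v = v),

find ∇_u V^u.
Non-zero Christoffel symbols:
Γ^u_{u u} = 1/u
∇_u V^u = ∂_u V^u + Γ^u_{u j} V^j
  = (0) + (1/u)(0) + (0)(v)
  = 0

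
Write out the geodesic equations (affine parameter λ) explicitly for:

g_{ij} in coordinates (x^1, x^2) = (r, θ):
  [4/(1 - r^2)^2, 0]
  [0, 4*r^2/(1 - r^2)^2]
Geodesic equation: d^2x^k/dλ^2 + Γ^k_{ij} (dx^i/dλ)(dx^j/dλ) = 0.
Non-zero Christoffel symbols:
Γ^r_{r r} = 2*r/(1 - r^2)
Γ^r_{θ θ} = (r^3 + r)/(r^2 - 1)
Γ^θ_{r θ} = (-r^2 - 1)/(r^3 - r)
Substituting (the symmetric pair Γ^k_{ij}, Γ^k_{ji} combines into a factor 2):
d^2r/dλ^2 + (2*r/(1 - r^2)) (dr/dλ)^2 + ((r^3 + r)/(r^2 - 1)) (dθ/dλ)^2 = 0
d^2θ/dλ^2 + ((-2*r^2 - 2)/(r^3 - r)) (dr/dλ)(dθ/dλ) = 0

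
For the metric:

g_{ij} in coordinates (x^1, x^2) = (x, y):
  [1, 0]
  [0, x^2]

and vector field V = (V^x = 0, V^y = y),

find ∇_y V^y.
Non-zero Christoffel symbols:
Γ^x_{y y} = -x
Γ^y_{x y} = 1/x
∇_y V^y = ∂_y V^y + Γ^y_{y j} V^j
  = (1) + (1/x)(0) + (0)(y)
  = 1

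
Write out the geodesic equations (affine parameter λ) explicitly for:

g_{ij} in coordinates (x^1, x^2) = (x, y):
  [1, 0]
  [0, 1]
Geodesic equation: d^2x^k/dλ^2 + Γ^k_{ij} (dx^i/dλ)(dx^j/dλ) = 0.
All Christoffel symbols vanish, so the geodesics are straight lines:
d^2x/dλ^2 = 0
d^2y/dλ^2 = 0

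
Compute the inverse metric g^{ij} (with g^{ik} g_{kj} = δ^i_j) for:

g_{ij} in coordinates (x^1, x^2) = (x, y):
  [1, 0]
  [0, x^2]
The metric is diagonal, so g^{ij} is diagonal with entries 1/g_{ii}: diag(1, 1/(x^2)).
g^{ij}:
  [1, 0]
  [0, 1/x^2]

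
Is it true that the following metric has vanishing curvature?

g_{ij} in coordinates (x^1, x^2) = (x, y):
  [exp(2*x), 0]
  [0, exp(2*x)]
Non-zero Christoffel symbols:
Γ^x_{x x} = 1
Γ^x_{y y} = -1
Γ^y_{x y} = 1
Ricci tensor: R_{xx} = 0, R_{xy} = 0, R_{yy} = 0
All R_{ij} vanish; in 2 dimensions the Riemann tensor is fully determined by the Ricci tensor, so R^i_{jkl} = 0: the metric is flat (curvilinear coordinates on flat space).
Yes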